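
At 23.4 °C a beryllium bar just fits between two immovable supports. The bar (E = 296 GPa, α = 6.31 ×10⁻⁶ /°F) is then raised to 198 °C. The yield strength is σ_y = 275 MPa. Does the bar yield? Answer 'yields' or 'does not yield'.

yields

α = 6.31×10⁻⁶/°F × 9/5 = 11.4×10⁻⁶/K.
ΔT = 174.6 K. Constrained thermal stress σ = E·α·ΔT = 296.0×10³ MPa × 11.4×10⁻⁶ × 174.6 = 587 MPa (compressive).
Compare to σ_y = 275 MPa: σ ≥ σ_y, so it yields.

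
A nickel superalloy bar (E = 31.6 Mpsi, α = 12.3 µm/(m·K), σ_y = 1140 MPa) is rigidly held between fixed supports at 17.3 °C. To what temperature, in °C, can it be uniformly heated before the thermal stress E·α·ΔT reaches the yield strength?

443 °C

E = 31.6 Mpsi = 217.9 GPa.
E·α·ΔT = 1140 MPa ⇒ ΔT = 1140 / (217.9×10³ × 12.3×10⁻⁶) = 425.4 K.
T = 17.3 + 425.4 = 442.7 °C.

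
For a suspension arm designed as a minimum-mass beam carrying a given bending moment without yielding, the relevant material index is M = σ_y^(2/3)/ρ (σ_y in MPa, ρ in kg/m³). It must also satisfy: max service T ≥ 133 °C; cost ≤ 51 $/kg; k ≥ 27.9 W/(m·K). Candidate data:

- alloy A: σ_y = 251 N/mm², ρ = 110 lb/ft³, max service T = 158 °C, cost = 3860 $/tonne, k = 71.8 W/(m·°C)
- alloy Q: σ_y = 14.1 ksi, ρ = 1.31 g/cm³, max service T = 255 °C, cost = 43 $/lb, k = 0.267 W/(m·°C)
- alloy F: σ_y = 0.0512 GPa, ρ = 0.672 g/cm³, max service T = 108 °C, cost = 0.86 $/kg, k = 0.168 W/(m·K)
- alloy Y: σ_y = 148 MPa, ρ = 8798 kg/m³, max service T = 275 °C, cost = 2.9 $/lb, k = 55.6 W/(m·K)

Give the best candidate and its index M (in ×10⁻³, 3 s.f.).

alloy A, M = 22.6×10⁻³

Screen on constraints: max service T ≥ 133 °C; cost ≤ 51 $/kg; k ≥ 27.9 W/(m·K). Survivors: alloy A, alloy Y.
Putting every candidate on a common basis:
  alloy A: σ_y = 251.0 MPa, ρ = 1762 kg/m³
  alloy Y: σ_y = 148.0 MPa, ρ = 8798 kg/m³
  alloy A: M = 22.6×10⁻³
  alloy Y: M = 3.18×10⁻³
The maximum is for alloy A.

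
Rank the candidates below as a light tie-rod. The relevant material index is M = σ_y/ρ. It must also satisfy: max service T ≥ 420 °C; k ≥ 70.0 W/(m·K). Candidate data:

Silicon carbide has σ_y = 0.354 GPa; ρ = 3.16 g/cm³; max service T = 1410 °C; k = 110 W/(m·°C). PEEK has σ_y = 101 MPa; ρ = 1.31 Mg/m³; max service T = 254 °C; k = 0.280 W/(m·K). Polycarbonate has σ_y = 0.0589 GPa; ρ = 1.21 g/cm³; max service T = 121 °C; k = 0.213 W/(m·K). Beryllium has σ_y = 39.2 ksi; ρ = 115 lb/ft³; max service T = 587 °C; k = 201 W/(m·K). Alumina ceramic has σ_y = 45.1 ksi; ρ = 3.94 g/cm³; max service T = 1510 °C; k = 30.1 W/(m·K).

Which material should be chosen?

Screen on constraints: max service T ≥ 420 °C; k ≥ 70.0 W/(m·K). Survivors: silicon carbide, beryllium.
In SI units:
  silicon carbide: σ_y = 354.0 MPa, ρ = 3160 kg/m³
  beryllium: σ_y = 270.3 MPa, ρ = 1842 kg/m³
  beryllium: M = 147 kN·m/kg
  silicon carbide: M = 112 kN·m/kg
The maximum is for beryllium.

beryllium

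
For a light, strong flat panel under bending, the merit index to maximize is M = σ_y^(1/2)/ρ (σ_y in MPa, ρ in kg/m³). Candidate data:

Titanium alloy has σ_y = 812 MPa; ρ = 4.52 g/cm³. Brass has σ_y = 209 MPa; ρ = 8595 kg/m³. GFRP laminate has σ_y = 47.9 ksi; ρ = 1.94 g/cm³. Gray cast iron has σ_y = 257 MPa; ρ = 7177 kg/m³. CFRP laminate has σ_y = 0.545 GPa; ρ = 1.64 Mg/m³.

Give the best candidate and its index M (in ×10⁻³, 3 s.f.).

CFRP laminate, M = 14.2×10⁻³

Convert each candidate to consistent units, then evaluate M:
  titanium alloy: σ_y = 812.0 MPa, ρ = 4520 kg/m³
  brass: σ_y = 209.0 MPa, ρ = 8595 kg/m³
  GFRP laminate: σ_y = 330.3 MPa, ρ = 1940 kg/m³
  gray cast iron: σ_y = 257.0 MPa, ρ = 7177 kg/m³
  CFRP laminate: σ_y = 545.0 MPa, ρ = 1640 kg/m³
  CFRP laminate: M = 14.2×10⁻³
  GFRP laminate: M = 9.37×10⁻³
  titanium alloy: M = 6.30×10⁻³
  gray cast iron: M = 2.23×10⁻³
  brass: M = 1.68×10⁻³
CFRP laminate has the largest M.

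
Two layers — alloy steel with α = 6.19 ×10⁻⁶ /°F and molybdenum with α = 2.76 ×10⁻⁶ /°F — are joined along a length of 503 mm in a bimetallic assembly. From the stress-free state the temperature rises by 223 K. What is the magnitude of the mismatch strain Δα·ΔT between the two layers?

1.38×10⁻³

alloy steel: α = 6.19×10⁻⁶/°F × 9/5 = 11.1×10⁻⁶/K.
molybdenum: α = 2.76×10⁻⁶/°F × 9/5 = 4.97×10⁻⁶/K.
Δα = |11.1 − 4.97|×10⁻⁶/K = 6.17×10⁻⁶/K.
Mismatch strain = Δα·ΔT = 6.17×10⁻⁶ × 223.0 = 1.38×10⁻³.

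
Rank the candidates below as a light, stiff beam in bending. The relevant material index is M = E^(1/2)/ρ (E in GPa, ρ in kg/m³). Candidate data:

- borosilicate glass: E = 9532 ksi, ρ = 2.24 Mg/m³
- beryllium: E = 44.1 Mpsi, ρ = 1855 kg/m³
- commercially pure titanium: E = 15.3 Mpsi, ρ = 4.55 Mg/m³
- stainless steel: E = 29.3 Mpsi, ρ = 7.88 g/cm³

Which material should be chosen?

Convert each candidate to consistent units, then evaluate M:
  borosilicate glass: E = 65.72 GPa, ρ = 2240 kg/m³
  beryllium: E = 304.1 GPa, ρ = 1855 kg/m³
  commercially pure titanium: E = 105.5 GPa, ρ = 4550 kg/m³
  stainless steel: E = 202.0 GPa, ρ = 7880 kg/m³
  beryllium: M = 9.40×10⁻³
  borosilicate glass: M = 3.62×10⁻³
  commercially pure titanium: M = 2.26×10⁻³
  stainless steel: M = 1.80×10⁻³
Highest index: beryllium.

beryllium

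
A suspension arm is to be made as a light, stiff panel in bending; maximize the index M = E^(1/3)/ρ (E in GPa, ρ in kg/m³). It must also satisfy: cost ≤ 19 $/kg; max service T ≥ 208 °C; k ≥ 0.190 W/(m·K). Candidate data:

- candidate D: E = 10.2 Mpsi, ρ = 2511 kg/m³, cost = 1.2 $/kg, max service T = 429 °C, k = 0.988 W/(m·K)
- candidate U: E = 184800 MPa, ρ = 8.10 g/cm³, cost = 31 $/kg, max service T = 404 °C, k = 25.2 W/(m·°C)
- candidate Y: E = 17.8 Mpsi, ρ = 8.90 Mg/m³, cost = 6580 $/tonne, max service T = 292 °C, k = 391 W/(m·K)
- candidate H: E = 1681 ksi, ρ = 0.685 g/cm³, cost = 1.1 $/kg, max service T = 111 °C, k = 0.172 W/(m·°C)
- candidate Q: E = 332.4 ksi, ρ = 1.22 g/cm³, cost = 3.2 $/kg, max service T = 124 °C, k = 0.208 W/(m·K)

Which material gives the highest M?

candidate D

Screen on constraints: cost ≤ 19 $/kg; max service T ≥ 208 °C; k ≥ 0.190 W/(m·K). Survivors: candidate D, candidate Y.
Normalizing units and computing the index:
  candidate D: E = 70.33 GPa, ρ = 2511 kg/m³
  candidate Y: E = 122.7 GPa, ρ = 8900 kg/m³
  candidate D: M = 1.64×10⁻³
  candidate Y: M = 0.558×10⁻³
Highest index: candidate D.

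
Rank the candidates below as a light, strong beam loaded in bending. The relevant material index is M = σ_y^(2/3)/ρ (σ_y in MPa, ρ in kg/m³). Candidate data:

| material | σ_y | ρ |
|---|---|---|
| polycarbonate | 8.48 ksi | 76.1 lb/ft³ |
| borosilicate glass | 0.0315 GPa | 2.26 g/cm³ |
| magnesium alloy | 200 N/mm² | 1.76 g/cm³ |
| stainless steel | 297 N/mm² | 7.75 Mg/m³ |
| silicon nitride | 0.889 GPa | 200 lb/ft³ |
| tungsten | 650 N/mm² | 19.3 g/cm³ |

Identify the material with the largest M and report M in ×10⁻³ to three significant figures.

In SI units:
  polycarbonate: σ_y = 58.47 MPa, ρ = 1219 kg/m³
  borosilicate glass: σ_y = 31.50 MPa, ρ = 2260 kg/m³
  magnesium alloy: σ_y = 200.0 MPa, ρ = 1760 kg/m³
  stainless steel: σ_y = 297.0 MPa, ρ = 7750 kg/m³
  silicon nitride: σ_y = 889.0 MPa, ρ = 3204 kg/m³
  tungsten: σ_y = 650.0 MPa, ρ = 19300 kg/m³
  silicon nitride: M = 28.9×10⁻³
  magnesium alloy: M = 19.4×10⁻³
  polycarbonate: M = 12.4×10⁻³
  stainless steel: M = 5.74×10⁻³
  borosilicate glass: M = 4.41×10⁻³
  tungsten: M = 3.89×10⁻³
The maximum is for silicon nitride.

silicon nitride, M = 28.9×10⁻³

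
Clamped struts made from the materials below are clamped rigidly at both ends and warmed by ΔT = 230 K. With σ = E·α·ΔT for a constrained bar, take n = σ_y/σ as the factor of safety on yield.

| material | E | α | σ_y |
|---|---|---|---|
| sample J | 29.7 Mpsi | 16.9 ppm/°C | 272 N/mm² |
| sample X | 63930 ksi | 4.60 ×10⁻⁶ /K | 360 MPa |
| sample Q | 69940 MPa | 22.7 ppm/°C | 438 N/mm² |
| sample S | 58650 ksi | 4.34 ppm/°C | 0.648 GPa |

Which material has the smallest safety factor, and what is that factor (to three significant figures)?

Converting E to GPa, α to ×10⁻⁶/K, σ_y to MPa, then σ and n for each:
  sample J: E = 204.8, α = 16.9, σ_y = 272.0 → σ = 796 MPa, n = 0.342
  sample X: E = 440.8, α = 4.60, σ_y = 360.0 → σ = 466 MPa, n = 0.772
  sample Q: E = 69.94, α = 22.7, σ_y = 438.0 → σ = 365 MPa, n = 1.20
  sample S: E = 404.4, α = 4.34, σ_y = 648.0 → σ = 404 MPa, n = 1.61
The minimum is sample J at n = 0.342.

sample J, n = 0.342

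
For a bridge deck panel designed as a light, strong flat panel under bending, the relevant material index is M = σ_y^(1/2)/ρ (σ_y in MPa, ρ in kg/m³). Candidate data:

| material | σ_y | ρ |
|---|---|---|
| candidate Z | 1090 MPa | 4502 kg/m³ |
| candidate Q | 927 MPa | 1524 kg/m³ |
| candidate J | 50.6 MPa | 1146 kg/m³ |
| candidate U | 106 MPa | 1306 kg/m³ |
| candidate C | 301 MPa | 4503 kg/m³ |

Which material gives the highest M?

Evaluate M for each candidate:
  candidate Q: M = 20.0×10⁻³
  candidate U: M = 7.88×10⁻³
  candidate Z: M = 7.33×10⁻³
  candidate J: M = 6.21×10⁻³
  candidate C: M = 3.85×10⁻³
Candidate Q ranks first.

candidate Q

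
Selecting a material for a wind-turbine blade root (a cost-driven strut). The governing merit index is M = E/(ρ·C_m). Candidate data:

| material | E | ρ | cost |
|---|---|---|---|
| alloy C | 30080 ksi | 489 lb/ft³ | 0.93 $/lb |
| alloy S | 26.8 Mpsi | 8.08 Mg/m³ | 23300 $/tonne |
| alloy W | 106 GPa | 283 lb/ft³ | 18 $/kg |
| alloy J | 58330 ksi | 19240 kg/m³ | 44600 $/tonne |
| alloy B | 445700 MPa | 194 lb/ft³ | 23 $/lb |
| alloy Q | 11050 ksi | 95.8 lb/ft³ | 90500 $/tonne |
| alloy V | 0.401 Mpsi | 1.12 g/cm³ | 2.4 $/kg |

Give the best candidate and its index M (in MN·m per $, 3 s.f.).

After converting to SI:
  alloy C: E = 207.4 GPa, ρ = 7833 kg/m³, cost = 2.050 $/kg
  alloy S: E = 184.8 GPa, ρ = 8080 kg/m³, cost = 23.30 $/kg
  alloy W: E = 106.0 GPa, ρ = 4533 kg/m³, cost = 18.00 $/kg
  alloy J: E = 402.2 GPa, ρ = 19240 kg/m³, cost = 44.60 $/kg
  alloy B: E = 445.7 GPa, ρ = 3108 kg/m³, cost = 50.71 $/kg
  alloy Q: E = 76.19 GPa, ρ = 1535 kg/m³, cost = 90.50 $/kg
  alloy V: E = 2.765 GPa, ρ = 1120 kg/m³, cost = 2.400 $/kg
  alloy C: M = 12.9 MN·m per $
  alloy B: M = 2.83 MN·m per $
  alloy W: M = 1.30 MN·m per $
  alloy V: M = 1.03 MN·m per $
  alloy S: M = 0.981 MN·m per $
  alloy Q: M = 0.549 MN·m per $
  alloy J: M = 0.469 MN·m per $
Alloy C ranks first.

alloy C, M = 12.9 MN·m per $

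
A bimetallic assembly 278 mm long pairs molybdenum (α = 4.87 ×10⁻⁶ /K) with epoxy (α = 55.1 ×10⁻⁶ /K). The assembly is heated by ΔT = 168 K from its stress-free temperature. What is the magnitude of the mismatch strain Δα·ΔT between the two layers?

8.44×10⁻³

Δα = |4.87 − 55.1|×10⁻⁶/K = 50.2×10⁻⁶/K.
Mismatch strain = Δα·ΔT = 50.2×10⁻⁶ × 168.0 = 8.44×10⁻³.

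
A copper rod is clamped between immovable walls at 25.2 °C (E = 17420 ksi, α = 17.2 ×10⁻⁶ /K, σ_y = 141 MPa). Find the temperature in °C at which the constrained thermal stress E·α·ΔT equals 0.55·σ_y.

E = 17420 ksi = 120.1 GPa.
E·α·ΔT = 77.55 MPa ⇒ ΔT = 77.55 / (120.1×10³ × 17.2×10⁻⁶) = 37.54 K.
T = 25.2 + 37.54 = 62.74 °C.

62.7 °C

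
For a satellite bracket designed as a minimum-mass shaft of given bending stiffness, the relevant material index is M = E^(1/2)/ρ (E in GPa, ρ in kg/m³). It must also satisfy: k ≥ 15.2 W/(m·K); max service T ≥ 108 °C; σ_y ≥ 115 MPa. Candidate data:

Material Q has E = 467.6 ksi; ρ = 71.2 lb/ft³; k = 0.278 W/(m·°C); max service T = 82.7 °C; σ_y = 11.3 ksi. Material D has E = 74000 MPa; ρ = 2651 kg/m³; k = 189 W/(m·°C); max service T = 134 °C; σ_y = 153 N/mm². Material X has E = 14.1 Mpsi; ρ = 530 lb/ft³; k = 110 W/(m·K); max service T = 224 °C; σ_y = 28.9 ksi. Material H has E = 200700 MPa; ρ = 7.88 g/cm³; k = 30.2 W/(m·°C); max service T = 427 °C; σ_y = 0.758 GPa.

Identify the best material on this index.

material D

Screen on constraints: k ≥ 15.2 W/(m·K); max service T ≥ 108 °C; σ_y ≥ 115 MPa. Survivors: material D, material X, material H.
Putting every candidate on a common basis:
  material D: E = 74.00 GPa, ρ = 2651 kg/m³
  material X: E = 97.22 GPa, ρ = 8490 kg/m³
  material H: E = 200.7 GPa, ρ = 7880 kg/m³
  material D: M = 3.24×10⁻³
  material H: M = 1.80×10⁻³
  material X: M = 1.16×10⁻³
The maximum is for material D.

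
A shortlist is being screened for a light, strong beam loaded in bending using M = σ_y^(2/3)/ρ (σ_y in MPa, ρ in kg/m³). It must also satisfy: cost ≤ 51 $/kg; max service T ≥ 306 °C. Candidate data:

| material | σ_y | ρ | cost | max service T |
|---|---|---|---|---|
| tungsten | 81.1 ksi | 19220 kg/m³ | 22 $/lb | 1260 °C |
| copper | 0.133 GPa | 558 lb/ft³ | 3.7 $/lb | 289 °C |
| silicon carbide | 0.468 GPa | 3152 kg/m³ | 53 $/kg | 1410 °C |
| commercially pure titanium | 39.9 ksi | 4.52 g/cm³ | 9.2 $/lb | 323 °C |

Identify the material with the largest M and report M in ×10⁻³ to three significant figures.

Screen on constraints: cost ≤ 51 $/kg; max service T ≥ 306 °C. Survivors: tungsten, commercially pure titanium.
Convert each candidate to consistent units, then evaluate M:
  tungsten: σ_y = 559.2 MPa, ρ = 19220 kg/m³
  commercially pure titanium: σ_y = 275.1 MPa, ρ = 4520 kg/m³
  commercially pure titanium: M = 9.36×10⁻³
  tungsten: M = 3.53×10⁻³
The maximum is for commercially pure titanium.

commercially pure titanium, M = 9.36×10⁻³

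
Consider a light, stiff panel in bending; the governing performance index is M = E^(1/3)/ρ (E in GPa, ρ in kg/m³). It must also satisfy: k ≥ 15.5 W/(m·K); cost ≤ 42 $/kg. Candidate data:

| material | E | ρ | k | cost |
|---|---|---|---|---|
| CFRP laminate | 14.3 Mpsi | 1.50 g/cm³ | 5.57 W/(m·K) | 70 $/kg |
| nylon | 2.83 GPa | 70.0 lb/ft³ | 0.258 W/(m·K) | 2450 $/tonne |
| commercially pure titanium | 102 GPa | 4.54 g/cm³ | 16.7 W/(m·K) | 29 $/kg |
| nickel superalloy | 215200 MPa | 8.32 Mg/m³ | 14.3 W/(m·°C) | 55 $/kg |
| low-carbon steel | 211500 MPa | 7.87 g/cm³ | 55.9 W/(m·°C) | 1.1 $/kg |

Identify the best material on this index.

commercially pure titanium

Screen on constraints: k ≥ 15.5 W/(m·K); cost ≤ 42 $/kg. Survivors: commercially pure titanium, low-carbon steel.
In SI units:
  commercially pure titanium: E = 102.0 GPa, ρ = 4540 kg/m³
  low-carbon steel: E = 211.5 GPa, ρ = 7870 kg/m³
  commercially pure titanium: M = 1.03×10⁻³
  low-carbon steel: M = 0.757×10⁻³
Commercially pure titanium ranks first.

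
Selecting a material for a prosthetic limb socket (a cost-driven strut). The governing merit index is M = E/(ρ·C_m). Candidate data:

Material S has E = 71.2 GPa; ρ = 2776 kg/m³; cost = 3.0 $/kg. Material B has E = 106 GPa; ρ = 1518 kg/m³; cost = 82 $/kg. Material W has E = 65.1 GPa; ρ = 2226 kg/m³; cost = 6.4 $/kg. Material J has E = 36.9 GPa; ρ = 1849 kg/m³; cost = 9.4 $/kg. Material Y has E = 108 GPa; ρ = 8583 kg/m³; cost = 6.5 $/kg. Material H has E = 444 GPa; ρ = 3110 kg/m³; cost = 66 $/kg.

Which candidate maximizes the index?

Computing M directly (units already consistent):
  material S: M = 8.55 MN·m per $
  material W: M = 4.57 MN·m per $
  material H: M = 2.16 MN·m per $
  material J: M = 2.12 MN·m per $
  material Y: M = 1.94 MN·m per $
  material B: M = 0.852 MN·m per $
Material S ranks first.

material S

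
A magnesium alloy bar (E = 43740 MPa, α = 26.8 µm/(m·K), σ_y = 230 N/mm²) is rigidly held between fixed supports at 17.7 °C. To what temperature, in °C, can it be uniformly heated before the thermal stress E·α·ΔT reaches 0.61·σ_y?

137 °C

E = 43740 MPa = 43.74 GPa.
σ_y = 230 N/mm² = 230.0 MPa.
E·α·ΔT = 140.3 MPa ⇒ ΔT = 140.3 / (43.74×10³ × 26.8×10⁻⁶) = 119.7 K.
T = 17.7 + 119.7 = 137.4 °C.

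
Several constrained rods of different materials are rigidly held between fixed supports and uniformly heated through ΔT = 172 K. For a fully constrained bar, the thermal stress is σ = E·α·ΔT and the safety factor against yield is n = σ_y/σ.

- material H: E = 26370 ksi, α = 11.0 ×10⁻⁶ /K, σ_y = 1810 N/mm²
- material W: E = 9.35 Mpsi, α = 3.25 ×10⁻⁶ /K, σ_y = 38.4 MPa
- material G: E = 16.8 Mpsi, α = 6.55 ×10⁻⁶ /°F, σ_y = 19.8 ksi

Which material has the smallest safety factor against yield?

In consistent units (E in GPa, α in ×10⁻⁶/K, σ_y in MPa):
  material H: E = 181.8, α = 11.0, σ_y = 1810 → σ = 344 MPa, n = 5.26
  material W: E = 64.47, α = 3.25, σ_y = 38.40 → σ = 36.0 MPa, n = 1.07
  material G: E = 115.8, α = 11.8, σ_y = 136.5 → σ = 235 MPa, n = 0.581
Smallest n: material G with n = 0.581.

material G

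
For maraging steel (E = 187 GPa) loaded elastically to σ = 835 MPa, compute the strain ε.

ε = σ/E = 835 / 187000 = 4.47×10⁻³.

4.47×10⁻³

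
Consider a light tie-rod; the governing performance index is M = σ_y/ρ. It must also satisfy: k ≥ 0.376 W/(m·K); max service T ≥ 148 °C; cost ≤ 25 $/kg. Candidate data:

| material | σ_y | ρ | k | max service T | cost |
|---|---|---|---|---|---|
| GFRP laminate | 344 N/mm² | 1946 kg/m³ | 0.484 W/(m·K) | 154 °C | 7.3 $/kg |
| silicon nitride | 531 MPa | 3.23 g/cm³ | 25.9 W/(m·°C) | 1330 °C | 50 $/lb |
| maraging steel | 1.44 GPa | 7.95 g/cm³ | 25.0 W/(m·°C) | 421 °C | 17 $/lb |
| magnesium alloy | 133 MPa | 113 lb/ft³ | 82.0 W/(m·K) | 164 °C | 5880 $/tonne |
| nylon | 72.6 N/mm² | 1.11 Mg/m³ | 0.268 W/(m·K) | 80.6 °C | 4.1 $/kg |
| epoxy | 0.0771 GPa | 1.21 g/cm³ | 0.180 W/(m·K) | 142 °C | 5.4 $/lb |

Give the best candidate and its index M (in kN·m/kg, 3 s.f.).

Screen on constraints: k ≥ 0.376 W/(m·K); max service T ≥ 148 °C; cost ≤ 25 $/kg. Survivors: GFRP laminate, magnesium alloy.
In SI units:
  GFRP laminate: σ_y = 344.0 MPa, ρ = 1946 kg/m³
  magnesium alloy: σ_y = 133.0 MPa, ρ = 1810 kg/m³
  GFRP laminate: M = 177 kN·m/kg
  magnesium alloy: M = 73.5 kN·m/kg
The maximum is for GFRP laminate.

GFRP laminate, M = 177 kN·m/kg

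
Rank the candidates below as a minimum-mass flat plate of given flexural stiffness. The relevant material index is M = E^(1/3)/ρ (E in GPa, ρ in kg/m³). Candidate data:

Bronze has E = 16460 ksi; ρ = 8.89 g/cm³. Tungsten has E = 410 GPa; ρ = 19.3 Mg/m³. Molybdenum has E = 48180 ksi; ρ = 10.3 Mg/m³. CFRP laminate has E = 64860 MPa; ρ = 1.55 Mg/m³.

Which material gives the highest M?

CFRP laminate

Normalizing units and computing the index:
  bronze: E = 113.5 GPa, ρ = 8890 kg/m³
  tungsten: E = 410.0 GPa, ρ = 19300 kg/m³
  molybdenum: E = 332.2 GPa, ρ = 10300 kg/m³
  CFRP laminate: E = 64.86 GPa, ρ = 1550 kg/m³
  CFRP laminate: M = 2.59×10⁻³
  molybdenum: M = 0.672×10⁻³
  bronze: M = 0.545×10⁻³
  tungsten: M = 0.385×10⁻³
CFRP laminate has the largest M.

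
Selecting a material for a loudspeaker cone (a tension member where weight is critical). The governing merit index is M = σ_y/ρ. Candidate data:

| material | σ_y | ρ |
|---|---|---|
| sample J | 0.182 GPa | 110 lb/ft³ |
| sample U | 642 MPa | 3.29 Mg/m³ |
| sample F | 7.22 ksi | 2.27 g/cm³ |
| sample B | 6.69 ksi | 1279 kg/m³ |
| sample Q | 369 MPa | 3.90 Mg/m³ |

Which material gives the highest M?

Putting every candidate on a common basis:
  sample J: σ_y = 182.0 MPa, ρ = 1762 kg/m³
  sample U: σ_y = 642.0 MPa, ρ = 3290 kg/m³
  sample F: σ_y = 49.78 MPa, ρ = 2270 kg/m³
  sample B: σ_y = 46.13 MPa, ρ = 1279 kg/m³
  sample Q: σ_y = 369.0 MPa, ρ = 3900 kg/m³
  sample U: M = 195 kN·m/kg
  sample J: M = 103 kN·m/kg
  sample Q: M = 94.6 kN·m/kg
  sample B: M = 36.1 kN·m/kg
  sample F: M = 21.9 kN·m/kg
The maximum is for sample U.

sample U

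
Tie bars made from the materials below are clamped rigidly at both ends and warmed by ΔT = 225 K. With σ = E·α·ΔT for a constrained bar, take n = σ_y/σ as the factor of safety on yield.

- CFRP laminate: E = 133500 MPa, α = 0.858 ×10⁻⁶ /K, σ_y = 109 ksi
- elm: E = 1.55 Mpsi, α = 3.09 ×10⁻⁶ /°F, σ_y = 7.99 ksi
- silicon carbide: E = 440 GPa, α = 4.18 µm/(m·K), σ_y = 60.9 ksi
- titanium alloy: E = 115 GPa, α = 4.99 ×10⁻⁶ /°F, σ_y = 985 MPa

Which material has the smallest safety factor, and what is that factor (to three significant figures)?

Per material, after unit conversion:
  CFRP laminate: E = 133.5, α = 0.858, σ_y = 751.5 → σ = 25.8 MPa, n = 29.2
  elm: E = 10.69, α = 5.56, σ_y = 55.09 → σ = 13.4 MPa, n = 4.12
  silicon carbide: E = 440.0, α = 4.18, σ_y = 419.9 → σ = 414 MPa, n = 1.01
  titanium alloy: E = 115.0, α = 8.98, σ_y = 985.0 → σ = 232 MPa, n = 4.24
Smallest n: silicon carbide with n = 1.01.

silicon carbide, n = 1.01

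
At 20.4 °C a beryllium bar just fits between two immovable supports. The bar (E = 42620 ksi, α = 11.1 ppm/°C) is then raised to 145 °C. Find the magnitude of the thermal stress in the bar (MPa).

406 MPa

E = 42620 ksi = 293.9 GPa.
ΔT = 124.6 K. Constrained thermal stress σ = E·α·ΔT = 293.9×10³ MPa × 11.1×10⁻⁶ × 124.6 = 406 MPa (compressive).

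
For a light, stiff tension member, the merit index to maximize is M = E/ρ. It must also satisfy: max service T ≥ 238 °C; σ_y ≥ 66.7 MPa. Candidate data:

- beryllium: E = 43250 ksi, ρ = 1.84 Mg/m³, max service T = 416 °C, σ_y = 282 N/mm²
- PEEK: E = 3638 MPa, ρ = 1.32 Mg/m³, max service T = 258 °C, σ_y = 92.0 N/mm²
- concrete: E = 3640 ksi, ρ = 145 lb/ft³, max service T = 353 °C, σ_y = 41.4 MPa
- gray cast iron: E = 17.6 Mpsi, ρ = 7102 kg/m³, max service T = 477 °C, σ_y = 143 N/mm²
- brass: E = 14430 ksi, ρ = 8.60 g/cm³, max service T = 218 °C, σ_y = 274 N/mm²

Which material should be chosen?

beryllium

Screen on constraints: max service T ≥ 238 °C; σ_y ≥ 66.7 MPa. Survivors: beryllium, PEEK, gray cast iron.
Convert each candidate to consistent units, then evaluate M:
  beryllium: E = 298.2 GPa, ρ = 1840 kg/m³
  PEEK: E = 3.638 GPa, ρ = 1320 kg/m³
  gray cast iron: E = 121.3 GPa, ρ = 7102 kg/m³
  beryllium: M = 162 MN·m/kg
  gray cast iron: M = 17.1 MN·m/kg
  PEEK: M = 2.76 MN·m/kg
Highest index: beryllium.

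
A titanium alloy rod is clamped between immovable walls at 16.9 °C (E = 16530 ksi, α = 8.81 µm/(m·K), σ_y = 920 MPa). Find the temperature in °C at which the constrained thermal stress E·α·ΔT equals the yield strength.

933 °C

E = 16530 ksi = 114.0 GPa.
E·α·ΔT = 920.0 MPa ⇒ ΔT = 920.0 / (114.0×10³ × 8.81×10⁻⁶) = 916.3 K.
T = 16.9 + 916.3 = 933.2 °C.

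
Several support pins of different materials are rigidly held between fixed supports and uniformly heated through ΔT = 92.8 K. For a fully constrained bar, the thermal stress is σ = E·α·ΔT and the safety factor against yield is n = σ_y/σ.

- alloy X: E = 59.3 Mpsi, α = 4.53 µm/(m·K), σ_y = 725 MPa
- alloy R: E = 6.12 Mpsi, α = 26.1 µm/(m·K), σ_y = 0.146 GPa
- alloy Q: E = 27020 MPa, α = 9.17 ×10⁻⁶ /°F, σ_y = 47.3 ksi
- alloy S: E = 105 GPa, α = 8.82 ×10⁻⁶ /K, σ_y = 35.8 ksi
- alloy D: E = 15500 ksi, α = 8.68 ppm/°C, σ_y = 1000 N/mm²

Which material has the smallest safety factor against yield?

alloy R

Converting E to GPa, α to ×10⁻⁶/K, σ_y to MPa, then σ and n for each:
  alloy X: E = 408.9, α = 4.53, σ_y = 725.0 → σ = 172 MPa, n = 4.22
  alloy R: E = 42.20, α = 26.1, σ_y = 146.0 → σ = 102 MPa, n = 1.43
  alloy Q: E = 27.02, α = 16.5, σ_y = 326.1 → σ = 41.4 MPa, n = 7.88
  alloy S: E = 105.0, α = 8.82, σ_y = 246.8 → σ = 85.9 MPa, n = 2.87
  alloy D: E = 106.9, α = 8.68, σ_y = 1000 → σ = 86.1 MPa, n = 11.6
Smallest n: alloy R with n = 1.43.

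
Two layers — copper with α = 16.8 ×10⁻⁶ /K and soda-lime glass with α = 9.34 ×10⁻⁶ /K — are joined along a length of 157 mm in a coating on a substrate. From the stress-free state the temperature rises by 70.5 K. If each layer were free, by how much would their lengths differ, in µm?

Δα = |16.8 − 9.34|×10⁻⁶/K = 7.46×10⁻⁶/K.
ΔL_mismatch = Δα·L·ΔT = 7.46×10⁻⁶ × 157.0 mm × 70.5 K = 82.6 µm.

82.6 µm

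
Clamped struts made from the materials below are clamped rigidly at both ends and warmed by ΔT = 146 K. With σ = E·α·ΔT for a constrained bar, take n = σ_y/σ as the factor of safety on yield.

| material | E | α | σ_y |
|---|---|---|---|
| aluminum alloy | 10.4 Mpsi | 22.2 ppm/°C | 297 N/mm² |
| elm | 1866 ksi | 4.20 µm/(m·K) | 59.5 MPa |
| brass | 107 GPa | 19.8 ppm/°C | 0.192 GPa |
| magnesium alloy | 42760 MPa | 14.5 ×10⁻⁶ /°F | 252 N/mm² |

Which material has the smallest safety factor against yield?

brass

Per material, after unit conversion:
  aluminum alloy: E = 71.71, α = 22.2, σ_y = 297.0 → σ = 232 MPa, n = 1.28
  elm: E = 12.87, α = 4.20, σ_y = 59.50 → σ = 7.89 MPa, n = 7.54
  brass: E = 107.0, α = 19.8, σ_y = 192.0 → σ = 309 MPa, n = 0.621
  magnesium alloy: E = 42.76, α = 26.1, σ_y = 252.0 → σ = 163 MPa, n = 1.55
Smallest n: brass with n = 0.621.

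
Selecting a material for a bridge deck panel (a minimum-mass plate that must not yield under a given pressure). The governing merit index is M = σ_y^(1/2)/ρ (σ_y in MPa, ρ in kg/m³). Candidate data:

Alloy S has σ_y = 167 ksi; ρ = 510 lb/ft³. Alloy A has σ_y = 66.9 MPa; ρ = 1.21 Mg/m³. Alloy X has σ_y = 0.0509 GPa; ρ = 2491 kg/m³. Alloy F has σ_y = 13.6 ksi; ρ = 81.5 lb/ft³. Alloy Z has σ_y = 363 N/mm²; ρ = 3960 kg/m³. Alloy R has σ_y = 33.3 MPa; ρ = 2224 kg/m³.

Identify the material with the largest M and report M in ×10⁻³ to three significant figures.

Normalizing units and computing the index:
  alloy S: σ_y = 1151 MPa, ρ = 8169 kg/m³
  alloy A: σ_y = 66.90 MPa, ρ = 1210 kg/m³
  alloy X: σ_y = 50.90 MPa, ρ = 2491 kg/m³
  alloy F: σ_y = 93.77 MPa, ρ = 1306 kg/m³
  alloy Z: σ_y = 363.0 MPa, ρ = 3960 kg/m³
  alloy R: σ_y = 33.30 MPa, ρ = 2224 kg/m³
  alloy F: M = 7.42×10⁻³
  alloy A: M = 6.76×10⁻³
  alloy Z: M = 4.81×10⁻³
  alloy S: M = 4.15×10⁻³
  alloy X: M = 2.86×10⁻³
  alloy R: M = 2.59×10⁻³
Highest index: alloy F.

alloy F, M = 7.42×10⁻³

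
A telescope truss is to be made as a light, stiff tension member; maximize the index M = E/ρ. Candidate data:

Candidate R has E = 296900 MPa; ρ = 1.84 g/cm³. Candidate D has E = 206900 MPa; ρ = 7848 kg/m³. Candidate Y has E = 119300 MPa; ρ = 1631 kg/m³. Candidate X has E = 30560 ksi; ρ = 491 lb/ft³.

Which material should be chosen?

candidate R

Putting every candidate on a common basis:
  candidate R: E = 296.9 GPa, ρ = 1840 kg/m³
  candidate D: E = 206.9 GPa, ρ = 7848 kg/m³
  candidate Y: E = 119.3 GPa, ρ = 1631 kg/m³
  candidate X: E = 210.7 GPa, ρ = 7865 kg/m³
  candidate R: M = 161 MN·m/kg
  candidate Y: M = 73.1 MN·m/kg
  candidate X: M = 26.8 MN·m/kg
  candidate D: M = 26.4 MN·m/kg
Candidate R has the largest M.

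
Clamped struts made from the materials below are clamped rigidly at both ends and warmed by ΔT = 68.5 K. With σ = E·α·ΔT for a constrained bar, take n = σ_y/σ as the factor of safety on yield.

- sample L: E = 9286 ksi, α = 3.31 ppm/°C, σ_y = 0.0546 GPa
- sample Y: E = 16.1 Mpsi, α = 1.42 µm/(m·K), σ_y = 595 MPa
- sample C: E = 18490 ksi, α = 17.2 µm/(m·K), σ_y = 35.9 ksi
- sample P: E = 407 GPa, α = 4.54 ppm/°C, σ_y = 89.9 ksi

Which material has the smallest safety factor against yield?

sample C

Converting E to GPa, α to ×10⁻⁶/K, σ_y to MPa, then σ and n for each:
  sample L: E = 64.02, α = 3.31, σ_y = 54.60 → σ = 14.5 MPa, n = 3.76
  sample Y: E = 111.0, α = 1.42, σ_y = 595.0 → σ = 10.8 MPa, n = 55.1
  sample C: E = 127.5, α = 17.2, σ_y = 247.5 → σ = 150 MPa, n = 1.65
  sample P: E = 407.0, α = 4.54, σ_y = 619.8 → σ = 127 MPa, n = 4.90
The minimum is sample C at n = 1.65.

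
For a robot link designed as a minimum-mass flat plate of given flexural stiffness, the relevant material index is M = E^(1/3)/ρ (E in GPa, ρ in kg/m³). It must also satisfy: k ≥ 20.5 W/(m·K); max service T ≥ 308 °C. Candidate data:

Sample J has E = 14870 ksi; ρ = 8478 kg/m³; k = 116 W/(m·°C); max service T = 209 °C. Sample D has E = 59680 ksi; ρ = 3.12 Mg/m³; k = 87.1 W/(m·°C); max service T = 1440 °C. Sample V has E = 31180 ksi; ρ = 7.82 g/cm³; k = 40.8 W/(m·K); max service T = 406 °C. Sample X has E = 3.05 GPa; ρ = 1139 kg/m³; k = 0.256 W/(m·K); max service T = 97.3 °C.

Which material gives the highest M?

sample D

Screen on constraints: k ≥ 20.5 W/(m·K); max service T ≥ 308 °C. Survivors: sample D, sample V.
In SI units:
  sample D: E = 411.5 GPa, ρ = 3120 kg/m³
  sample V: E = 215.0 GPa, ρ = 7820 kg/m³
  sample D: M = 2.38×10⁻³
  sample V: M = 0.766×10⁻³
Highest index: sample D.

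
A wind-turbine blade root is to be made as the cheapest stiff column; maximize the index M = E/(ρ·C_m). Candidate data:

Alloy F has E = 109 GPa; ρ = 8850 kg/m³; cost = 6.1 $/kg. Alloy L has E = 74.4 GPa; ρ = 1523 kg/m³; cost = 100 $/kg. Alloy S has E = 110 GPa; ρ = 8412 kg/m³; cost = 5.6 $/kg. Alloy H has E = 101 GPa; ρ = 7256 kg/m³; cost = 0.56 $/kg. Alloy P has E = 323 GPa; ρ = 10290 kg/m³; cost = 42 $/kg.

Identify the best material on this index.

alloy H

Per-candidate index values:
  alloy H: M = 24.9 MN·m per $
  alloy S: M = 2.34 MN·m per $
  alloy F: M = 2.02 MN·m per $
  alloy P: M = 0.747 MN·m per $
  alloy L: M = 0.489 MN·m per $
Alloy H ranks first.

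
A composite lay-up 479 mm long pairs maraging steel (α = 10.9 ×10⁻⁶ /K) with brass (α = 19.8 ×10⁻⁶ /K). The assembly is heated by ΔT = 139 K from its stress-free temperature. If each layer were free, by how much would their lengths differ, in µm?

593 µm

Δα = |10.9 − 19.8|×10⁻⁶/K = 8.90×10⁻⁶/K.
ΔL_mismatch = Δα·L·ΔT = 8.90×10⁻⁶ × 479.0 mm × 139.0 K = 593 µm.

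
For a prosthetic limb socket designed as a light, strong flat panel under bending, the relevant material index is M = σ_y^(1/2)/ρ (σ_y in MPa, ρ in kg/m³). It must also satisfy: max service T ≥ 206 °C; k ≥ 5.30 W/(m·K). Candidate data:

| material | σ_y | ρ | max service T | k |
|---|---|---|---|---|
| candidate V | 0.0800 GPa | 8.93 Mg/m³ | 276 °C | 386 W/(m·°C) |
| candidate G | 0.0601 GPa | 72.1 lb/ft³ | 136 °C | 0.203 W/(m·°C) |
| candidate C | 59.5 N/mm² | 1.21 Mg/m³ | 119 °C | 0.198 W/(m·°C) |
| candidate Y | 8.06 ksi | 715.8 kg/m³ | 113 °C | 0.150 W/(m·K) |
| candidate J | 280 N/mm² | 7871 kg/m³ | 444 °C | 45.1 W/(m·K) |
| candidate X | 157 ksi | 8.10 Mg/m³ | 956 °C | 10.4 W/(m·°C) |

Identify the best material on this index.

candidate X

Screen on constraints: max service T ≥ 206 °C; k ≥ 5.30 W/(m·K). Survivors: candidate V, candidate J, candidate X.
After converting to SI:
  candidate V: σ_y = 80.00 MPa, ρ = 8930 kg/m³
  candidate J: σ_y = 280.0 MPa, ρ = 7871 kg/m³
  candidate X: σ_y = 1082 MPa, ρ = 8100 kg/m³
  candidate X: M = 4.06×10⁻³
  candidate J: M = 2.13×10⁻³
  candidate V: M = 1.00×10⁻³
Candidate X ranks first.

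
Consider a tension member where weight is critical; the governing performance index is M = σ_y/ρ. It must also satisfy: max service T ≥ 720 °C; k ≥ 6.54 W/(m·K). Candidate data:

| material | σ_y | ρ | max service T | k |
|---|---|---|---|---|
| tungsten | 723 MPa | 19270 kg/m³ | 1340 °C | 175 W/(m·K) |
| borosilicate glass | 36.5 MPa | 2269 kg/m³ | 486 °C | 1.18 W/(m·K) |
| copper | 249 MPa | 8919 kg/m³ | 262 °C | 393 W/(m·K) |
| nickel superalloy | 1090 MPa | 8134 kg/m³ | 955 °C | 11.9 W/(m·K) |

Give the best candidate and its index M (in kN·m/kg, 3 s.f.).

Screen on constraints: max service T ≥ 720 °C; k ≥ 6.54 W/(m·K). Survivors: tungsten, nickel superalloy.
Evaluate M for each candidate:
  nickel superalloy: M = 134 kN·m/kg
  tungsten: M = 37.5 kN·m/kg
Nickel superalloy ranks first.

nickel superalloy, M = 134 kN·m/kg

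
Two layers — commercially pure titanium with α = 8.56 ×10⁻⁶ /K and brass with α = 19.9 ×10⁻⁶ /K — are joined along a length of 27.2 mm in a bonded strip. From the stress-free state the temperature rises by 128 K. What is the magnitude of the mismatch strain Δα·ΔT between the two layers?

Δα = |8.56 − 19.9|×10⁻⁶/K = 11.3×10⁻⁶/K.
Mismatch strain = Δα·ΔT = 11.3×10⁻⁶ × 128.0 = 1.45×10⁻³.

1.45×10⁻³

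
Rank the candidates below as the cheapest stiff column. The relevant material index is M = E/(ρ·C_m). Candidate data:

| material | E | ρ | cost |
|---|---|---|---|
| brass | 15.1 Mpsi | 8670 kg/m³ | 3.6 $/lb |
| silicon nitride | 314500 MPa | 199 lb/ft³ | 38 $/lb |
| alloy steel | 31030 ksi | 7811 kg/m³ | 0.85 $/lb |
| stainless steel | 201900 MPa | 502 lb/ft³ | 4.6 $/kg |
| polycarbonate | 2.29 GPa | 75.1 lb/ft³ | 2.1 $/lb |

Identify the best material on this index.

alloy steel

Normalizing units and computing the index:
  brass: E = 104.1 GPa, ρ = 8670 kg/m³, cost = 7.937 $/kg
  silicon nitride: E = 314.5 GPa, ρ = 3188 kg/m³, cost = 83.77 $/kg
  alloy steel: E = 213.9 GPa, ρ = 7811 kg/m³, cost = 1.874 $/kg
  stainless steel: E = 201.9 GPa, ρ = 8041 kg/m³, cost = 4.600 $/kg
  polycarbonate: E = 2.290 GPa, ρ = 1203 kg/m³, cost = 4.630 $/kg
  alloy steel: M = 14.6 MN·m per $
  stainless steel: M = 5.46 MN·m per $
  brass: M = 1.51 MN·m per $
  silicon nitride: M = 1.18 MN·m per $
  polycarbonate: M = 0.411 MN·m per $
Highest index: alloy steel.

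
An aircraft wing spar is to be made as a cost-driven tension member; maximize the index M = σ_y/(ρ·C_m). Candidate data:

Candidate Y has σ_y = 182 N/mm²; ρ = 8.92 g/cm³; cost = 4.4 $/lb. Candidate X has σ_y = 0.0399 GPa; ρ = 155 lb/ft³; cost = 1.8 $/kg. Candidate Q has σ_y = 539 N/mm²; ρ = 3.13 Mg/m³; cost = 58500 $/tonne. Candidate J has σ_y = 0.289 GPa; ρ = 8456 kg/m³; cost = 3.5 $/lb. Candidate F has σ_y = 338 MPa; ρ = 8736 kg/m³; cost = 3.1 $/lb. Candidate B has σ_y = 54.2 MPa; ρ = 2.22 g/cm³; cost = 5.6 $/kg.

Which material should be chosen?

candidate X

Convert each candidate to consistent units, then evaluate M:
  candidate Y: σ_y = 182.0 MPa, ρ = 8920 kg/m³, cost = 9.700 $/kg
  candidate X: σ_y = 39.90 MPa, ρ = 2483 kg/m³, cost = 1.800 $/kg
  candidate Q: σ_y = 539.0 MPa, ρ = 3130 kg/m³, cost = 58.50 $/kg
  candidate J: σ_y = 289.0 MPa, ρ = 8456 kg/m³, cost = 7.716 $/kg
  candidate F: σ_y = 338.0 MPa, ρ = 8736 kg/m³, cost = 6.834 $/kg
  candidate B: σ_y = 54.20 MPa, ρ = 2220 kg/m³, cost = 5.600 $/kg
  candidate X: M = 8.93 kN·m per $
  candidate F: M = 5.66 kN·m per $
  candidate J: M = 4.43 kN·m per $
  candidate B: M = 4.36 kN·m per $
  candidate Q: M = 2.94 kN·m per $
  candidate Y: M = 2.10 kN·m per $
Highest index: candidate X.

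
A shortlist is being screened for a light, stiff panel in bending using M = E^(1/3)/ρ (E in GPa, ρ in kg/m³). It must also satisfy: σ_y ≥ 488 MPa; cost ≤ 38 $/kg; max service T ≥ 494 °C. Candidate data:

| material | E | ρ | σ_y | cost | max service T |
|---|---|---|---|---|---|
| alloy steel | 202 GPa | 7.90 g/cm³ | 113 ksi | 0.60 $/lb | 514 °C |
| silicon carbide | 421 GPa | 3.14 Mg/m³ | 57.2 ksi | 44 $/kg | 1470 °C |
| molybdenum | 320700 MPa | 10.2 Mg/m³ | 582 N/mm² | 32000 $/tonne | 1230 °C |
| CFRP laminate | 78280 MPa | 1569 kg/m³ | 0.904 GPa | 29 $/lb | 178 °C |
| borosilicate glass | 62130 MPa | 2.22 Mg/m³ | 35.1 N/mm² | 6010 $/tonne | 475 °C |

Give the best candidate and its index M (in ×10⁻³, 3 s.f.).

alloy steel, M = 0.743×10⁻³

Screen on constraints: σ_y ≥ 488 MPa; cost ≤ 38 $/kg; max service T ≥ 494 °C. Survivors: alloy steel, molybdenum.
Putting every candidate on a common basis:
  alloy steel: E = 202.0 GPa, ρ = 7900 kg/m³
  molybdenum: E = 320.7 GPa, ρ = 10200 kg/m³
  alloy steel: M = 0.743×10⁻³
  molybdenum: M = 0.671×10⁻³
Alloy steel has the largest M.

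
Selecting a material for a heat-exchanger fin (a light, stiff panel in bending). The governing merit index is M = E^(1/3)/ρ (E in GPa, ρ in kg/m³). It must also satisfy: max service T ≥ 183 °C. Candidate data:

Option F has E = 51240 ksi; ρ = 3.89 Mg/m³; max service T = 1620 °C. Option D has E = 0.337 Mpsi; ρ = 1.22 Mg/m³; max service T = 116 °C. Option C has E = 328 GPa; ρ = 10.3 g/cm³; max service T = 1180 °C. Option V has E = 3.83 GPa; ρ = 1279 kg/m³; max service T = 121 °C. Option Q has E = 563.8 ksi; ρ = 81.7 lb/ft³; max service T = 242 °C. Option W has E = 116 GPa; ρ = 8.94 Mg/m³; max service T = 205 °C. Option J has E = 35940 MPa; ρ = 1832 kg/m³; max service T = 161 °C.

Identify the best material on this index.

Screen on constraints: max service T ≥ 183 °C. Survivors: option F, option C, option Q, option W.
Putting every candidate on a common basis:
  option F: E = 353.3 GPa, ρ = 3890 kg/m³
  option C: E = 328.0 GPa, ρ = 10300 kg/m³
  option Q: E = 3.887 GPa, ρ = 1309 kg/m³
  option W: E = 116.0 GPa, ρ = 8940 kg/m³
  option F: M = 1.82×10⁻³
  option Q: M = 1.20×10⁻³
  option C: M = 0.670×10⁻³
  option W: M = 0.546×10⁻³
Highest index: option F.

option F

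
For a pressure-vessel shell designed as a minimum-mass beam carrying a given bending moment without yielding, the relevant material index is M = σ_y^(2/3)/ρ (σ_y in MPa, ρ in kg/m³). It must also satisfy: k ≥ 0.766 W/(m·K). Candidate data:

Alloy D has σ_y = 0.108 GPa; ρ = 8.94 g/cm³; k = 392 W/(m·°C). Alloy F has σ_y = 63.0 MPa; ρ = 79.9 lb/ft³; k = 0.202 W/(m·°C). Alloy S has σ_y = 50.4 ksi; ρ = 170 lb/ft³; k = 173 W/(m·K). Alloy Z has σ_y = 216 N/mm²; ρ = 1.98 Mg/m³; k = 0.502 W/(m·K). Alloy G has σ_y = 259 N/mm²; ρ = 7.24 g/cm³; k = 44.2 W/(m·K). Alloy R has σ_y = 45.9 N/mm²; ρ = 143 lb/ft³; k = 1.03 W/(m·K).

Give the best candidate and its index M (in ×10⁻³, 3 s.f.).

Screen on constraints: k ≥ 0.766 W/(m·K). Survivors: alloy D, alloy S, alloy G, alloy R.
Normalizing units and computing the index:
  alloy D: σ_y = 108.0 MPa, ρ = 8940 kg/m³
  alloy S: σ_y = 347.5 MPa, ρ = 2723 kg/m³
  alloy G: σ_y = 259.0 MPa, ρ = 7240 kg/m³
  alloy R: σ_y = 45.90 MPa, ρ = 2291 kg/m³
  alloy S: M = 18.2×10⁻³
  alloy G: M = 5.61×10⁻³
  alloy R: M = 5.60×10⁻³
  alloy D: M = 2.54×10⁻³
Alloy S has the largest M.

alloy S, M = 18.2×10⁻³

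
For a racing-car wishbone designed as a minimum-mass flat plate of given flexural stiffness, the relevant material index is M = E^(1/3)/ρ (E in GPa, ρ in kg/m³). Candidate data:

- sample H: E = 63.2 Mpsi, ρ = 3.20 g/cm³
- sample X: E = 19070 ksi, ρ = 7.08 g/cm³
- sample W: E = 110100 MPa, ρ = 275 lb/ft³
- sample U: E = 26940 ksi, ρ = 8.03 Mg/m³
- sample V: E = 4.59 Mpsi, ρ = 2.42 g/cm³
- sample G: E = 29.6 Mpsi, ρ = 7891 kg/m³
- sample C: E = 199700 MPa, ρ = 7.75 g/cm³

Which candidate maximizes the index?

Convert each candidate to consistent units, then evaluate M:
  sample H: E = 435.7 GPa, ρ = 3200 kg/m³
  sample X: E = 131.5 GPa, ρ = 7080 kg/m³
  sample W: E = 110.1 GPa, ρ = 4405 kg/m³
  sample U: E = 185.7 GPa, ρ = 8030 kg/m³
  sample V: E = 31.65 GPa, ρ = 2420 kg/m³
  sample G: E = 204.1 GPa, ρ = 7891 kg/m³
  sample C: E = 199.7 GPa, ρ = 7750 kg/m³
  sample H: M = 2.37×10⁻³
  sample V: M = 1.31×10⁻³
  sample W: M = 1.09×10⁻³
  sample C: M = 0.754×10⁻³
  sample G: M = 0.746×10⁻³
  sample X: M = 0.718×10⁻³
  sample U: M = 0.711×10⁻³
Sample H has the largest M.

sample H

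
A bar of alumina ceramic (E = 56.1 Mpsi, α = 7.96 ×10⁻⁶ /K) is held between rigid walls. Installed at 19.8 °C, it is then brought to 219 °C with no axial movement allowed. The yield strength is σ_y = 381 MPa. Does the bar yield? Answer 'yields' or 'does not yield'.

E = 56.1 Mpsi = 386.8 GPa.
ΔT = 199.2 K. Constrained thermal stress σ = E·α·ΔT = 386.8×10³ MPa × 7.96×10⁻⁶ × 199.2 = 613 MPa (compressive).
Compare to σ_y = 381 MPa: σ ≥ σ_y, so it yields.

yields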